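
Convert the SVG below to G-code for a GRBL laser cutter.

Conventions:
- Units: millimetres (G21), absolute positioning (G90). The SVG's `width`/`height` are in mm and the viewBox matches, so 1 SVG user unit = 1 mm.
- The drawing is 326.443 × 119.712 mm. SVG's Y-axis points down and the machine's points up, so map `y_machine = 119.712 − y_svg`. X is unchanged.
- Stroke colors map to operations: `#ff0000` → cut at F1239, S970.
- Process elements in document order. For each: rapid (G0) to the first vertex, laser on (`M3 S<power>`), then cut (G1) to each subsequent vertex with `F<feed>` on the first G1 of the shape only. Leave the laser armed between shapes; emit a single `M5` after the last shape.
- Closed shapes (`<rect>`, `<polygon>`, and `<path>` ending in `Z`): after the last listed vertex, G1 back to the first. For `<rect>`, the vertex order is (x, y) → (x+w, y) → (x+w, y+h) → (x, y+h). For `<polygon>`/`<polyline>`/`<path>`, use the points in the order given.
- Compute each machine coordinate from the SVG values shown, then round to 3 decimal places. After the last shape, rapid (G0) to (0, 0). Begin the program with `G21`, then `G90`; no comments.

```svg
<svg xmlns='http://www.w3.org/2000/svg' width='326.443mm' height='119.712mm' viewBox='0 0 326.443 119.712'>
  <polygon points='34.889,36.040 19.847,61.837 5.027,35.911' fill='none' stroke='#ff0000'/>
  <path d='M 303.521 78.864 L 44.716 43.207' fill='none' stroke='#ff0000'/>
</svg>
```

G21
G90
G0 X34.889 Y83.672
M3 S970
G1 X19.847 Y57.875 F1239
G1 X5.027 Y83.801
G1 X34.889 Y83.672
G0 X303.521 Y40.848
M3 S970
G1 X44.716 Y76.505 F1239
M5
G0 X0.000 Y0.000

Since the viewBox matches the mm dimensions, user units are millimetres directly. The only transform is the Y-flip y_m = 119.712 − y_svg.

Shape 1 is a regular polygon drawn with `<polygon>`. Its stroke #ff0000 means cut at S970, F1239. After flipping Y the toolpath is (34.889,83.672) → (19.847,57.875) → (5.027,83.801) → (34.889,83.672), returning to the start.

Shape 2 is a line segment drawn with `<path>`. Its stroke #ff0000 means cut at S970, F1239. After flipping Y the toolpath is (303.521,40.848) → (44.716,76.505).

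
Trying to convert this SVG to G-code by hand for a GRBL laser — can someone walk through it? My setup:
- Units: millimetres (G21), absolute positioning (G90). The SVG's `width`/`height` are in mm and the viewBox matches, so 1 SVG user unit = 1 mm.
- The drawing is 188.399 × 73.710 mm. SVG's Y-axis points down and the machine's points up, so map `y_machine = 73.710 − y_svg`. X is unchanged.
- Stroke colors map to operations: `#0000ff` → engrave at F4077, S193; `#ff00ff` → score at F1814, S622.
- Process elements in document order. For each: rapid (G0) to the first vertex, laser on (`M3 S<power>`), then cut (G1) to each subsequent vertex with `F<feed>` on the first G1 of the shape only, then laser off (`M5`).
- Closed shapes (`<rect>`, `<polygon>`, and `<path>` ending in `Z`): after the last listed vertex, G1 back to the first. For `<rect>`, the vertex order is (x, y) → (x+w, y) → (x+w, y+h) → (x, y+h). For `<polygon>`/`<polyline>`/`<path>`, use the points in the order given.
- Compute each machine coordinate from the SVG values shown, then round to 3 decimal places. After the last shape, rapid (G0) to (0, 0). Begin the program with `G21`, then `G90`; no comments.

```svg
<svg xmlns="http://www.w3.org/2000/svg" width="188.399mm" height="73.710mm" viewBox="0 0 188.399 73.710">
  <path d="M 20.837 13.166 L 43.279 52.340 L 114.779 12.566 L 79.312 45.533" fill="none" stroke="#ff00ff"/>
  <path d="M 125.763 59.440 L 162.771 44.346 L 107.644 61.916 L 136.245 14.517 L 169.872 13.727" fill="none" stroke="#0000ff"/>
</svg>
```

Since the viewBox matches the mm dimensions, user units are millimetres directly. The only transform is the Y-flip y_m = 73.710 − y_svg.

Shape 1 is a open polyline drawn with `<path>`. Its stroke #ff00ff means score at S622, F1814. After flipping Y the toolpath is (20.837,60.544) → (43.279,21.370) → (114.779,61.144) → (79.312,28.177).

Shape 2 is a open polyline drawn with `<path>`. Its stroke #0000ff means engrave at S193, F4077. After flipping Y the toolpath is (125.763,14.270) → (162.771,29.364) → (107.644,11.794) → (136.245,59.193) → (169.872,59.983).

G21
G90
G0 X20.837 Y60.544
M3 S622
G1 X43.279 Y21.370 F1814
G1 X114.779 Y61.144
G1 X79.312 Y28.177
M5
G0 X125.763 Y14.270
M3 S193
G1 X162.771 Y29.364 F4077
G1 X107.644 Y11.794
G1 X136.245 Y59.193
G1 X169.872 Y59.983
M5
G0 X0.000 Y0.000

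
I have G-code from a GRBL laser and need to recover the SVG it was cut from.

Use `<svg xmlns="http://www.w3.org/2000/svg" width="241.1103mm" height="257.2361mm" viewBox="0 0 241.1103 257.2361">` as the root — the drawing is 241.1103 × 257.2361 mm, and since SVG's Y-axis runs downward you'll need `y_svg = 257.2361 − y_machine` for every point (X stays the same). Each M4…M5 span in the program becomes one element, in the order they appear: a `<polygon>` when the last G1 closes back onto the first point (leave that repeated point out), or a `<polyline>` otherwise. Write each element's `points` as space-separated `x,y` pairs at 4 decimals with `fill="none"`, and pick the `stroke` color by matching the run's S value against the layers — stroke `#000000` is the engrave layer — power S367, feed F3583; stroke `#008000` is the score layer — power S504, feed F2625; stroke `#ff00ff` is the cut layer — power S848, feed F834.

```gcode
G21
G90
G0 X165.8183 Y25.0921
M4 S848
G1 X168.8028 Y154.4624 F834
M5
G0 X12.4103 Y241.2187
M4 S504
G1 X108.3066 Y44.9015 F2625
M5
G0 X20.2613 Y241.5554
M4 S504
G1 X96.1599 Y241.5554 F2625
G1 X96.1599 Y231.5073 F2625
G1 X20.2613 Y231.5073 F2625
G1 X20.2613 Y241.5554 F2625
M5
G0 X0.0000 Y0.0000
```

<svg xmlns="http://www.w3.org/2000/svg" width="241.1103mm" height="257.2361mm" viewBox="0 0 241.1103 257.2361">
  <polyline points="165.8183,232.1440 168.8028,102.7737" fill="none" stroke="#ff00ff"/>
  <polyline points="12.4103,16.0174 108.3066,212.3346" fill="none" stroke="#008000"/>
  <polygon points="20.2613,15.6807 96.1599,15.6807 96.1599,25.7288 20.2613,25.7288" fill="none" stroke="#008000"/>
</svg>

Each laser-on run becomes one SVG element. Flip Y back into SVG space with y_svg = 257.2361 − y_machine.

Run 1: power S848 maps to stroke `#ff00ff` (cut). The run is open, so emit a `<polyline>` with points (Y-flipped): 165.8183,232.1440 168.8028,102.7737.

Run 2: power S504 maps to stroke `#008000` (score). The run is open, so emit a `<polyline>` with points (Y-flipped): 12.4103,16.0174 108.3066,212.3346.

Run 3: power S504 maps to stroke `#008000` (score). The run returns to its start, so emit a `<polygon>` with points (Y-flipped): 20.2613,15.6807 96.1599,15.6807 96.1599,25.7288 20.2613,25.7288.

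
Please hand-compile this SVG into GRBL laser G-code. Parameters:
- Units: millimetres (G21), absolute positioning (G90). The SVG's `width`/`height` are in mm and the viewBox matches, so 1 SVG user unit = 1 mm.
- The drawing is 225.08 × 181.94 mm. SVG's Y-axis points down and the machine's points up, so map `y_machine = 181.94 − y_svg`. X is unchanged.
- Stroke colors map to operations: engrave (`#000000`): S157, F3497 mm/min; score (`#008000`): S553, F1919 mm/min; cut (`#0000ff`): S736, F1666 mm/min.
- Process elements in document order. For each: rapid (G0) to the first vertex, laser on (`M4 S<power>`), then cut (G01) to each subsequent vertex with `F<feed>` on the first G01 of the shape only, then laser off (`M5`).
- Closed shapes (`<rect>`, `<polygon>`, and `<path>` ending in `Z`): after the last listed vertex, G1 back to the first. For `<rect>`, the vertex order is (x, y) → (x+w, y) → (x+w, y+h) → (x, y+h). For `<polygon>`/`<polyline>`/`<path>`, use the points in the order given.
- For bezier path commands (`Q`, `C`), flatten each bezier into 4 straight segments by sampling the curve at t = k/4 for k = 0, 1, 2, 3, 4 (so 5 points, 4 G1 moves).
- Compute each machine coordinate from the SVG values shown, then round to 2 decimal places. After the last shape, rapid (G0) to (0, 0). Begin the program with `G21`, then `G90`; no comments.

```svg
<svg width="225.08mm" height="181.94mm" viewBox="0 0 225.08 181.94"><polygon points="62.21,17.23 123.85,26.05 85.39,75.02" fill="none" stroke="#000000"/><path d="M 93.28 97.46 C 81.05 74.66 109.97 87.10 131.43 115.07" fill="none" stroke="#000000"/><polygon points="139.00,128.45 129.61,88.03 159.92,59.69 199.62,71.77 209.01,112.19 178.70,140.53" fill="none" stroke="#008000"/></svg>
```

Since the viewBox matches the mm dimensions, user units are millimetres directly. The only transform is the Y-flip y_m = 181.94 − y_svg.

Shape 1 is a regular polygon drawn with `<polygon>`. Its stroke #000000 means engrave at S157, F3497. After flipping Y the toolpath is (62.21,164.71) → (123.85,155.89) → (85.39,106.92) → (62.21,164.71), returning to the start.

Shape 2 is a cubic bezier drawn with `<path>`. Its stroke #000000 means engrave at S157, F3497. After flipping Y the toolpath is (93.28,84.48) → (91.06,95.28) → (99.72,94.71) → (114.70,84.63) → (131.43,66.87).

Shape 3 is a regular polygon drawn with `<polygon>`. Its stroke #008000 means score at S553, F1919. After flipping Y the toolpath is (139.00,53.49) → (129.61,93.91) → (159.92,122.25) → (199.62,110.17) → (209.01,69.75) → (178.70,41.41) → (139.00,53.49), returning to the start.

G21
G90
G0 X62.21 Y164.71
M4 S157
G01 X123.85 Y155.89 F3497
G01 X85.39 Y106.92
G01 X62.21 Y164.71
M5
G0 X93.28 Y84.48
M4 S157
G01 X91.06 Y95.28 F3497
G01 X99.72 Y94.71
G01 X114.70 Y84.63
G01 X131.43 Y66.87
M5
G0 X139.00 Y53.49
M4 S553
G01 X129.61 Y93.91 F1919
G01 X159.92 Y122.25
G01 X199.62 Y110.17
G01 X209.01 Y69.75
G01 X178.70 Y41.41
G01 X139.00 Y53.49
M5
G0 X0.00 Y0.00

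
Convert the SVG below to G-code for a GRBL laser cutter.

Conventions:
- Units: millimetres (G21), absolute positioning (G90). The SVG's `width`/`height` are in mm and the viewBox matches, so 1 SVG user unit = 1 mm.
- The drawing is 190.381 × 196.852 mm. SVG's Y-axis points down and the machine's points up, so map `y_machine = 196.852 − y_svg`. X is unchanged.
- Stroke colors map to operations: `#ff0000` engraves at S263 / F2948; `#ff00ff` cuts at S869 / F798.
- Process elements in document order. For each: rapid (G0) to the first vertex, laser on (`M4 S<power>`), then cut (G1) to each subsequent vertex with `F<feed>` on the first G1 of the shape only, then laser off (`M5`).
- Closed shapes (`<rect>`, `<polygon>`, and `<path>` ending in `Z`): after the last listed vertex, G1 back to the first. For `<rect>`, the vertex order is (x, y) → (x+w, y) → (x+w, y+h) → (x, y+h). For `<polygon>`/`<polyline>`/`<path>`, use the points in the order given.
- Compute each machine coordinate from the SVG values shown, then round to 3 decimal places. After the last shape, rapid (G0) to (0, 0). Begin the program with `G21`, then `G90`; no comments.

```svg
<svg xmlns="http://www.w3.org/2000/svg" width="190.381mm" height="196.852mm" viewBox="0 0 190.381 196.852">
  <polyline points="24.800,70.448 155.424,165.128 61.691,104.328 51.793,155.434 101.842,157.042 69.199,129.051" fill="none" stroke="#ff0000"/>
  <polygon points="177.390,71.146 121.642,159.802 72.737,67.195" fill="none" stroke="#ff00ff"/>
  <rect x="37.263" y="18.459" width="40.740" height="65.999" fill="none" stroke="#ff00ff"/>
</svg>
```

1 u = 1 mm; y_m = 196.852 − y.

[1] `<polyline>` open polyline, #ff0000→engrave S263 F2948: (24.800,126.404) → (155.424,31.724) → (61.691,92.524) → (51.793,41.418) → (101.842,39.810) → (69.199,67.801)

[2] `<polygon>` regular polygon, #ff00ff→cut S869 F798: (177.390,125.706) → (121.642,37.050) → (72.737,129.657) → (177.390,125.706) (closed)

[3] `<rect>` rectangle, #ff00ff→cut S869 F798: (37.263,178.393) → (78.003,178.393) → (78.003,112.394) → (37.263,112.394) → (37.263,178.393) (closed)

G21
G90
G0 X24.800 Y126.404
M4 S263
G1 X155.424 Y31.724 F2948
G1 X61.691 Y92.524
G1 X51.793 Y41.418
G1 X101.842 Y39.810
G1 X69.199 Y67.801
M5
G0 X177.390 Y125.706
M4 S869
G1 X121.642 Y37.050 F798
G1 X72.737 Y129.657
G1 X177.390 Y125.706
M5
G0 X37.263 Y178.393
M4 S869
G1 X78.003 Y178.393 F798
G1 X78.003 Y112.394
G1 X37.263 Y112.394
G1 X37.263 Y178.393
M5
G0 X0.000 Y0.000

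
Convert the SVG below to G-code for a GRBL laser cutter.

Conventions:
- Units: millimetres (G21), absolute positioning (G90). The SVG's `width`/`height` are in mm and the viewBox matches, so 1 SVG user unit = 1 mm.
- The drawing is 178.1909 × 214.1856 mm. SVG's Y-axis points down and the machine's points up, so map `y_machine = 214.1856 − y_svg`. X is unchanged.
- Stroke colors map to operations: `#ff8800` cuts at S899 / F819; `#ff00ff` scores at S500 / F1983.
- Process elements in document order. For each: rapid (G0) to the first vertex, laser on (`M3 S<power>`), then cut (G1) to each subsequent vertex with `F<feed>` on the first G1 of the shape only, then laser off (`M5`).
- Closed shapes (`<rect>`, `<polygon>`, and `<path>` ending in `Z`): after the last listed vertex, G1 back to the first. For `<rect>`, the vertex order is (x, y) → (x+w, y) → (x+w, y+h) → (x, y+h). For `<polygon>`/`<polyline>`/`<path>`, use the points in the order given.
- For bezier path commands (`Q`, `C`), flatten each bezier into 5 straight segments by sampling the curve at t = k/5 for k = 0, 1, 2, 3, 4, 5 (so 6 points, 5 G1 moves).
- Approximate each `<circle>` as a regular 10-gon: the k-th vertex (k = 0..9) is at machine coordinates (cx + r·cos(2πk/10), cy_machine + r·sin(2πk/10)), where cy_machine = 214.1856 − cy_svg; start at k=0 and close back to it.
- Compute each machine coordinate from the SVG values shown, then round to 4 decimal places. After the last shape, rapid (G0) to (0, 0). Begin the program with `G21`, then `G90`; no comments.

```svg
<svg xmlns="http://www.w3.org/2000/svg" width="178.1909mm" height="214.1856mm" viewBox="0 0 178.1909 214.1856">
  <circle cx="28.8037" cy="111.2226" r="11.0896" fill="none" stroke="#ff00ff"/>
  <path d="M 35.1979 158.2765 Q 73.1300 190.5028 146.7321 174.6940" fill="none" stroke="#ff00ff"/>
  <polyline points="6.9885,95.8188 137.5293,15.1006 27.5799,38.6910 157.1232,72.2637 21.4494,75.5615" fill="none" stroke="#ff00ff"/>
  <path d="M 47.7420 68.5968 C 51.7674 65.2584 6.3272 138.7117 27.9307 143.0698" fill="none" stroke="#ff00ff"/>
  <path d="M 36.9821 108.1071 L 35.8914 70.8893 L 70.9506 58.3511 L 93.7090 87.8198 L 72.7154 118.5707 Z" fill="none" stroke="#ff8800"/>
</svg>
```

1 u = 1 mm; y_m = 214.1856 − y.

[1] `<circle>` circle, #ff00ff→score S500 F1983: (39.8933,102.9630) → (37.7754,109.4813) → (32.2306,113.5098) → (25.3768,113.5098) → (19.8320,109.4813) → (17.7141,102.9630) → (19.8320,96.4447) → (25.3768,92.4162) → (32.2306,92.4162) → (37.7754,96.4447) → (39.8933,102.9630) (closed)

[2] `<path>` quadratic bezier, #ff00ff→score S500 F1983: (35.1979,55.9091) → (51.7975,44.9400) → (71.2508,37.8137) → (93.5576,34.5302) → (118.7181,35.0895) → (146.7321,39.4916)

[3] `<polyline>` open polyline, #ff00ff→score S500 F1983: (6.9885,118.3668) → (137.5293,199.0850) → (27.5799,175.4946) → (157.1232,141.9219) → (21.4494,138.6241)

[4] `<path>` cubic bezier, #ff00ff→score S500 F1983: (47.7420,145.5888) → (45.1534,139.5439) → (36.2856,122.0716) → (26.7309,100.1745) → (22.0818,80.8550) → (27.9307,71.1158)

[5] `<path>` regular polygon, #ff8800→cut S899 F819: (36.9821,106.0785) → (35.8914,143.2963) → (70.9506,155.8345) → (93.7090,126.3658) → (72.7154,95.6149) → (36.9821,106.0785) (closed)

G21
G90
G0 X39.8933 Y102.9630
M3 S500
G1 X37.7754 Y109.4813 F1983
G1 X32.2306 Y113.5098
G1 X25.3768 Y113.5098
G1 X19.8320 Y109.4813
G1 X17.7141 Y102.9630
G1 X19.8320 Y96.4447
G1 X25.3768 Y92.4162
G1 X32.2306 Y92.4162
G1 X37.7754 Y96.4447
G1 X39.8933 Y102.9630
M5
G0 X35.1979 Y55.9091
M3 S500
G1 X51.7975 Y44.9400 F1983
G1 X71.2508 Y37.8137
G1 X93.5576 Y34.5302
G1 X118.7181 Y35.0895
G1 X146.7321 Y39.4916
M5
G0 X6.9885 Y118.3668
M3 S500
G1 X137.5293 Y199.0850 F1983
G1 X27.5799 Y175.4946
G1 X157.1232 Y141.9219
G1 X21.4494 Y138.6241
M5
G0 X47.7420 Y145.5888
M3 S500
G1 X45.1534 Y139.5439 F1983
G1 X36.2856 Y122.0716
G1 X26.7309 Y100.1745
G1 X22.0818 Y80.8550
G1 X27.9307 Y71.1158
M5
G0 X36.9821 Y106.0785
M3 S899
G1 X35.8914 Y143.2963 F819
G1 X70.9506 Y155.8345
G1 X93.7090 Y126.3658
G1 X72.7154 Y95.6149
G1 X36.9821 Y106.0785
M5
G0 X0.0000 Y0.0000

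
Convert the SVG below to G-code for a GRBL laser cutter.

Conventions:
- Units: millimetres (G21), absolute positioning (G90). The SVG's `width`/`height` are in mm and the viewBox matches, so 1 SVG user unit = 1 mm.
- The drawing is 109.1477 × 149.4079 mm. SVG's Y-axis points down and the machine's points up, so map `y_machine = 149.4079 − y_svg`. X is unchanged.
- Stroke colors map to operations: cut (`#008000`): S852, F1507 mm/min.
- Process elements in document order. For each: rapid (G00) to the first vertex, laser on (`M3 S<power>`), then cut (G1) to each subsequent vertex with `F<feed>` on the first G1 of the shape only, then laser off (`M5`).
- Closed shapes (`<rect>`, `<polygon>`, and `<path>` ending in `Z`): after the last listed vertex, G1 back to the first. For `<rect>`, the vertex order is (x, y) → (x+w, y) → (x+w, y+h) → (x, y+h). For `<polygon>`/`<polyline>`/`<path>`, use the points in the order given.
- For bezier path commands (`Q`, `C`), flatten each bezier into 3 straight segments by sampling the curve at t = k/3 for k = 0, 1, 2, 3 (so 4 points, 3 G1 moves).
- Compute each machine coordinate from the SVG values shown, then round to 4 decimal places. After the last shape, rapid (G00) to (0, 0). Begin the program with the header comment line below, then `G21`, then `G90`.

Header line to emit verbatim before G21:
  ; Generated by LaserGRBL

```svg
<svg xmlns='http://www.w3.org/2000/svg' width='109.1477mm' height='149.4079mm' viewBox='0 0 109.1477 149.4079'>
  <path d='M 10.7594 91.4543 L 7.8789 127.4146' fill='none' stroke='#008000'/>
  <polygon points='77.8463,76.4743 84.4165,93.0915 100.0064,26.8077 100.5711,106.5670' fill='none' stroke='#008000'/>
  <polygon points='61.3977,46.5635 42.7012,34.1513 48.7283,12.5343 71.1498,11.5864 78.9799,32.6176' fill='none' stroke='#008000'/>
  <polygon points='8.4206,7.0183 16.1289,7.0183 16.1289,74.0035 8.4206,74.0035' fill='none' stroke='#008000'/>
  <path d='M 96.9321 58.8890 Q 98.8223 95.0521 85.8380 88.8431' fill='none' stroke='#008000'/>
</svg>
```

1 u = 1 mm; y_m = 149.4079 − y.

[1] `<path>` line segment, #008000→cut S852 F1507: (10.7594,57.9536) → (7.8789,21.9933)

[2] `<polygon>` closed polygon, #008000→cut S852 F1507: (77.8463,72.9336) → (84.4165,56.3164) → (100.0064,122.6002) → (100.5711,42.8409) → (77.8463,72.9336) (closed)

[3] `<polygon>` regular polygon, #008000→cut S852 F1507: (61.3977,102.8444) → (42.7012,115.2566) → (48.7283,136.8736) → (71.1498,137.8215) → (78.9799,116.7903) → (61.3977,102.8444) (closed)

[4] `<polygon>` rectangle, #008000→cut S852 F1507: (8.4206,142.3896) → (16.1289,142.3896) → (16.1289,75.4044) → (8.4206,75.4044) → (8.4206,142.3896) (closed)

[5] `<path>` quadratic bezier, #008000→cut S852 F1507: (96.9321,90.5189) → (96.5395,71.1182) → (92.8415,61.1335) → (85.8380,60.5648)

; Generated by LaserGRBL
G21
G90
G00 X10.7594 Y57.9536
M3 S852
G1 X7.8789 Y21.9933 F1507
M5
G00 X77.8463 Y72.9336
M3 S852
G1 X84.4165 Y56.3164 F1507
G1 X100.0064 Y122.6002
G1 X100.5711 Y42.8409
G1 X77.8463 Y72.9336
M5
G00 X61.3977 Y102.8444
M3 S852
G1 X42.7012 Y115.2566 F1507
G1 X48.7283 Y136.8736
G1 X71.1498 Y137.8215
G1 X78.9799 Y116.7903
G1 X61.3977 Y102.8444
M5
G00 X8.4206 Y142.3896
M3 S852
G1 X16.1289 Y142.3896 F1507
G1 X16.1289 Y75.4044
G1 X8.4206 Y75.4044
G1 X8.4206 Y142.3896
M5
G00 X96.9321 Y90.5189
M3 S852
G1 X96.5395 Y71.1182 F1507
G1 X92.8415 Y61.1335
G1 X85.8380 Y60.5648
M5
G00 X0.0000 Y0.0000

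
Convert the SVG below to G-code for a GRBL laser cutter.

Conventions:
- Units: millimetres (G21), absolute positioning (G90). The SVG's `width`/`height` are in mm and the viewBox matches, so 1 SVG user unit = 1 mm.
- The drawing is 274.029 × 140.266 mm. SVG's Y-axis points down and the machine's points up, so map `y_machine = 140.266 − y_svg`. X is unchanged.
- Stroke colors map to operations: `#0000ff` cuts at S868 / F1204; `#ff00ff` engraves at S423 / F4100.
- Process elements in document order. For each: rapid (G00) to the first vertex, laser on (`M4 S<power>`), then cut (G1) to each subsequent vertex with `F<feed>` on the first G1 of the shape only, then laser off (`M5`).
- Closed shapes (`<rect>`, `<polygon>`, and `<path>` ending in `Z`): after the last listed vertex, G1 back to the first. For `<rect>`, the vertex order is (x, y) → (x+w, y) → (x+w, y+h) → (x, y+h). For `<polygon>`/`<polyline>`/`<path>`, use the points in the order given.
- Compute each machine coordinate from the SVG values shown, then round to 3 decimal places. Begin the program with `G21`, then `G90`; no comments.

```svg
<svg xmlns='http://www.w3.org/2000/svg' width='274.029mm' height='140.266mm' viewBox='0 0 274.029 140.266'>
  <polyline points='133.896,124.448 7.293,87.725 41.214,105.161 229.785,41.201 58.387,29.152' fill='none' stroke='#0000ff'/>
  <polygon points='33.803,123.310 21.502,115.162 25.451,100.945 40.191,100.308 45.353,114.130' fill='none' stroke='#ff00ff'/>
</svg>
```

G21
G90
G00 X133.896 Y15.818
M4 S868
G1 X7.293 Y52.541 F1204
G1 X41.214 Y35.105
G1 X229.785 Y99.065
G1 X58.387 Y111.114
M5
G00 X33.803 Y16.956
M4 S423
G1 X21.502 Y25.104 F4100
G1 X25.451 Y39.321
G1 X40.191 Y39.958
G1 X45.353 Y26.136
G1 X33.803 Y16.956
M5

1 u = 1 mm; y_m = 140.266 − y.

[1] `<polyline>` open polyline, #0000ff→cut S868 F1204: (133.896,15.818) → (7.293,52.541) → (41.214,35.105) → (229.785,99.065) → (58.387,111.114)

[2] `<polygon>` regular polygon, #ff00ff→engrave S423 F4100: (33.803,16.956) → (21.502,25.104) → (25.451,39.321) → (40.191,39.958) → (45.353,26.136) → (33.803,16.956) (closed)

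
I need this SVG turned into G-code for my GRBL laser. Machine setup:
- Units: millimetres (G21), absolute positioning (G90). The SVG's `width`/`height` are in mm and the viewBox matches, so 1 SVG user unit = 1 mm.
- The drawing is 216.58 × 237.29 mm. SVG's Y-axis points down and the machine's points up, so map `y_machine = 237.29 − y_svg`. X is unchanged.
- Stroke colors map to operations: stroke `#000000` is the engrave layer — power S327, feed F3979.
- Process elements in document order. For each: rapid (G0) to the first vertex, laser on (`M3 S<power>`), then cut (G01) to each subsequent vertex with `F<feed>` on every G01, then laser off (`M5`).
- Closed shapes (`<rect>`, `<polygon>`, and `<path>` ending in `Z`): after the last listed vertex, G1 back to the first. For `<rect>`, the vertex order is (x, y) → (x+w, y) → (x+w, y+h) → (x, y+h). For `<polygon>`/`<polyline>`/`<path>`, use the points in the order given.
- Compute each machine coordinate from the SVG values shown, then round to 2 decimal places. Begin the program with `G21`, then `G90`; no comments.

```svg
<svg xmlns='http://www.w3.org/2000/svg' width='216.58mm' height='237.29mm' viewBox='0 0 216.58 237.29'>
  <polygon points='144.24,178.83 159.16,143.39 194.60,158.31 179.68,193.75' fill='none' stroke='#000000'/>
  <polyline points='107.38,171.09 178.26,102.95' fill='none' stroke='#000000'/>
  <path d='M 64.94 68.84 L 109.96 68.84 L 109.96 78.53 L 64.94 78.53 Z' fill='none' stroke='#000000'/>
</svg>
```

G21
G90
G0 X144.24 Y58.46
M3 S327
G01 X159.16 Y93.90 F3979
G01 X194.60 Y78.98 F3979
G01 X179.68 Y43.54 F3979
G01 X144.24 Y58.46 F3979
M5
G0 X107.38 Y66.20
M3 S327
G01 X178.26 Y134.34 F3979
M5
G0 X64.94 Y168.45
M3 S327
G01 X109.96 Y168.45 F3979
G01 X109.96 Y158.76 F3979
G01 X64.94 Y158.76 F3979
G01 X64.94 Y168.45 F3979
M5

viewBox `0 0 216.58 237.29` with mm width/height → 1 unit = 1 mm. Flip: y_m = 237.29 − y_svg.

**Shape 1** — `<polygon>` regular polygon, stroke `#000000` → engrave (S327, F3979). Machine vertices: (144.24,58.46) → (159.16,93.90) → (194.60,78.98) → (179.68,43.54) → (144.24,58.46). Closed: final G1 returns to the first vertex.

**Shape 2** — `<polyline>` line segment, stroke `#000000` → engrave (S327, F3979). Machine vertices: (107.38,66.20) → (178.26,134.34). Open path.

**Shape 3** — `<path>` rectangle, stroke `#000000` → engrave (S327, F3979). Machine vertices: (64.94,168.45) → (109.96,168.45) → (109.96,158.76) → (64.94,158.76) → (64.94,168.45). Closed: final G1 returns to the first vertex.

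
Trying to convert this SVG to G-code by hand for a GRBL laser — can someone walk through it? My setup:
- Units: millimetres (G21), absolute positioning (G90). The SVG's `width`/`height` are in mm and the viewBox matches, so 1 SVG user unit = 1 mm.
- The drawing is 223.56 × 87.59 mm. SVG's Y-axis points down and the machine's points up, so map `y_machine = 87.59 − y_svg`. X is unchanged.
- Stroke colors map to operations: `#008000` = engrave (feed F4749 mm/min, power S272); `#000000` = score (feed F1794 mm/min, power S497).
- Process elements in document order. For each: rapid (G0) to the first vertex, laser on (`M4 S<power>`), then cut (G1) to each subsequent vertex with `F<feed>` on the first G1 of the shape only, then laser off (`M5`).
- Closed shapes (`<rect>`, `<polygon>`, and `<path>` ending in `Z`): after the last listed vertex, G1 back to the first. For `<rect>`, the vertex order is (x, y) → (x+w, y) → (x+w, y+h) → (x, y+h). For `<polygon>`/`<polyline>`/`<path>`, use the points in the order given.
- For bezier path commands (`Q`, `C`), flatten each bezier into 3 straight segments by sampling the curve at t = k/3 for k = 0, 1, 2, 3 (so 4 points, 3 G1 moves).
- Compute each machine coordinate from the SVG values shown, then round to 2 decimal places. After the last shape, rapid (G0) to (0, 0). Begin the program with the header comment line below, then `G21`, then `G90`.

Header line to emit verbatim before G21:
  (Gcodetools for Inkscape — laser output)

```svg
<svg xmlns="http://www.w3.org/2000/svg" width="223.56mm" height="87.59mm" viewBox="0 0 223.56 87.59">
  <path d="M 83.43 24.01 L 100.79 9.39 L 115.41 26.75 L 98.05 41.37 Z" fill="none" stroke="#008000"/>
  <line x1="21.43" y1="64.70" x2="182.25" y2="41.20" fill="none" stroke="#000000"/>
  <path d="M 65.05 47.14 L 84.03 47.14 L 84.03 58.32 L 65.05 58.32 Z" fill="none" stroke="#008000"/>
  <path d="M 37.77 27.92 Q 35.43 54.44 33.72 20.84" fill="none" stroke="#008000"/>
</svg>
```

viewBox `0 0 223.56 87.59` with mm width/height → 1 unit = 1 mm. Flip: y_m = 87.59 − y_svg.

**Shape 1** — `<path>` regular polygon, stroke `#008000` → engrave (S272, F4749). Machine vertices: (83.43,63.58) → (100.79,78.20) → (115.41,60.84) → (98.05,46.22) → (83.43,63.58). Closed: final G1 returns to the first vertex.

**Shape 2** — `<line>` line segment, stroke `#000000` → score (S497, F1794). Machine vertices: (21.43,22.89) → (182.25,46.39). Open path.

**Shape 3** — `<path>` rectangle, stroke `#008000` → engrave (S272, F4749). Machine vertices: (65.05,40.45) → (84.03,40.45) → (84.03,29.27) → (65.05,29.27) → (65.05,40.45). Closed: final G1 returns to the first vertex.

**Shape 4** — `<path>` quadratic bezier, stroke `#008000` → engrave (S272, F4749). Control points (SVG): P0=(37.77,27.92), P1=(35.43,54.44), P2=(33.72,20.84); sampled at t=k/3. Machine vertices: (37.77,59.67) → (36.28,48.67) → (34.93,51.03) → (33.72,66.75). Open path.

(Gcodetools for Inkscape — laser output)
G21
G90
G0 X83.43 Y63.58
M4 S272
G1 X100.79 Y78.20 F4749
G1 X115.41 Y60.84
G1 X98.05 Y46.22
G1 X83.43 Y63.58
M5
G0 X21.43 Y22.89
M4 S497
G1 X182.25 Y46.39 F1794
M5
G0 X65.05 Y40.45
M4 S272
G1 X84.03 Y40.45 F4749
G1 X84.03 Y29.27
G1 X65.05 Y29.27
G1 X65.05 Y40.45
M5
G0 X37.77 Y59.67
M4 S272
G1 X36.28 Y48.67 F4749
G1 X34.93 Y51.03
G1 X33.72 Y66.75
M5
G0 X0.00 Y0.00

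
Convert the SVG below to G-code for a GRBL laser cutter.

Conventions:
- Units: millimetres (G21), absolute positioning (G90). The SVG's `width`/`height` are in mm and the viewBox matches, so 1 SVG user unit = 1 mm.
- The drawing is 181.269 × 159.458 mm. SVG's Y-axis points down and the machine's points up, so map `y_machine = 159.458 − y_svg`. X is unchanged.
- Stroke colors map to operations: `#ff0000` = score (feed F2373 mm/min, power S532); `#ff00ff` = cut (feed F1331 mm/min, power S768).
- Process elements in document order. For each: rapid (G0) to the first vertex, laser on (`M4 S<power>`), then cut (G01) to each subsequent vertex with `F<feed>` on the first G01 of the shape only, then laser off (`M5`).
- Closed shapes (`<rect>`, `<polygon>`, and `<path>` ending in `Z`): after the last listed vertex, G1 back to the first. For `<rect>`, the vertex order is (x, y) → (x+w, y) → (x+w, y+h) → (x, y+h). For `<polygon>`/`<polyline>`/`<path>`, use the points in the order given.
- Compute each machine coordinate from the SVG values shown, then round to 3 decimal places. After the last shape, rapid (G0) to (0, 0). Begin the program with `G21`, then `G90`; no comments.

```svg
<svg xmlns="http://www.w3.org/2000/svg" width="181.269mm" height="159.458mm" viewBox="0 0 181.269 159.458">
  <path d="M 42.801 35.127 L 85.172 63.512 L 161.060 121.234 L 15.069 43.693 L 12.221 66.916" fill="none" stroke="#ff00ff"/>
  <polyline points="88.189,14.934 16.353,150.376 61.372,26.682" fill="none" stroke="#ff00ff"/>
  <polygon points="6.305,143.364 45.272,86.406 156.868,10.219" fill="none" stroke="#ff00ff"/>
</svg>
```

G21
G90
G0 X42.801 Y124.331
M4 S768
G01 X85.172 Y95.946 F1331
G01 X161.060 Y38.224
G01 X15.069 Y115.765
G01 X12.221 Y92.542
M5
G0 X88.189 Y144.524
M4 S768
G01 X16.353 Y9.082 F1331
G01 X61.372 Y132.776
M5
G0 X6.305 Y16.094
M4 S768
G01 X45.272 Y73.052 F1331
G01 X156.868 Y149.239
G01 X6.305 Y16.094
M5
G0 X0.000 Y0.000

Since the viewBox matches the mm dimensions, user units are millimetres directly. The only transform is the Y-flip y_m = 159.458 − y_svg.

Shape 1 is a open polyline drawn with `<path>`. Its stroke #ff00ff means cut at S768, F1331. After flipping Y the toolpath is (42.801,124.331) → (85.172,95.946) → (161.060,38.224) → (15.069,115.765) → (12.221,92.542).

Shape 2 is a open polyline drawn with `<polyline>`. Its stroke #ff00ff means cut at S768, F1331. After flipping Y the toolpath is (88.189,144.524) → (16.353,9.082) → (61.372,132.776).

Shape 3 is a closed polygon drawn with `<polygon>`. Its stroke #ff00ff means cut at S768, F1331. After flipping Y the toolpath is (6.305,16.094) → (45.272,73.052) → (156.868,149.239) → (6.305,16.094), returning to the start.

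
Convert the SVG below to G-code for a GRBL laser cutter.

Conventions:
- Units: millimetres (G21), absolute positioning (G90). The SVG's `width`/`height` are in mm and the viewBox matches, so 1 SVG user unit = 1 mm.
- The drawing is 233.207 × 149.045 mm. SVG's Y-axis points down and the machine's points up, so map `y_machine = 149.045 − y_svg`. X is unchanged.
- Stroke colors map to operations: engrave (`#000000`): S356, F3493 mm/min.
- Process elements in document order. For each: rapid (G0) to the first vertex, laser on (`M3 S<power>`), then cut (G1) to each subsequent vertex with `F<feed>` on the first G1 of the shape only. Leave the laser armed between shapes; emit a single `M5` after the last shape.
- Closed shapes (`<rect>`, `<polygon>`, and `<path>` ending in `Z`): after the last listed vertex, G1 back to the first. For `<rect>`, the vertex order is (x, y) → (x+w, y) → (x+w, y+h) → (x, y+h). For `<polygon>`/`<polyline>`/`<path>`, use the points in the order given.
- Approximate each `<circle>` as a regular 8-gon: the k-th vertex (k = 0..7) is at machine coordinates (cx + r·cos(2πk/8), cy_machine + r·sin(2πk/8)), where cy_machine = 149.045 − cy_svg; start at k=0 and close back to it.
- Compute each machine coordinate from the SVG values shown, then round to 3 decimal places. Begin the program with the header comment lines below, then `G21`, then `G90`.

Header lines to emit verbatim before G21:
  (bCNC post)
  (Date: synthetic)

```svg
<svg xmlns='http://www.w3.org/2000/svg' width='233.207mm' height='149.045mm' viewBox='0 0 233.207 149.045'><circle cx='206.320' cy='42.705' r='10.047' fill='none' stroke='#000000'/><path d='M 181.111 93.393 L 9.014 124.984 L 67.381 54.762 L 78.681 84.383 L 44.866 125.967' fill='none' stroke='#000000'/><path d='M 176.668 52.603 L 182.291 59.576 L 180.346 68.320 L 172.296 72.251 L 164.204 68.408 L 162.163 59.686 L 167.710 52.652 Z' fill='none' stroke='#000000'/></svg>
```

Since the viewBox matches the mm dimensions, user units are millimetres directly. The only transform is the Y-flip y_m = 149.045 − y_svg.

Shape 1 is a circle drawn with `<circle>`. Its stroke #000000 means engrave at S356, F3493. After flipping Y the toolpath is (216.367,106.340) → (213.424,113.444) → (206.320,116.387) → (199.216,113.444) → (196.273,106.340) → (199.216,99.236) → (206.320,96.293) → (213.424,99.236) → (216.367,106.340), returning to the start.

Shape 2 is a open polyline drawn with `<path>`. Its stroke #000000 means engrave at S356, F3493. After flipping Y the toolpath is (181.111,55.652) → (9.014,24.061) → (67.381,94.283) → (78.681,64.662) → (44.866,23.078).

Shape 3 is a regular polygon drawn with `<path>`. Its stroke #000000 means engrave at S356, F3493. After flipping Y the toolpath is (176.668,96.442) → (182.291,89.469) → (180.346,80.725) → (172.296,76.794) → (164.204,80.637) → (162.163,89.359) → (167.710,96.393) → (176.668,96.442), returning to the start.

(bCNC post)
(Date: synthetic)
G21
G90
G0 X216.367 Y106.340
M3 S356
G1 X213.424 Y113.444 F3493
G1 X206.320 Y116.387
G1 X199.216 Y113.444
G1 X196.273 Y106.340
G1 X199.216 Y99.236
G1 X206.320 Y96.293
G1 X213.424 Y99.236
G1 X216.367 Y106.340
G0 X181.111 Y55.652
M3 S356
G1 X9.014 Y24.061 F3493
G1 X67.381 Y94.283
G1 X78.681 Y64.662
G1 X44.866 Y23.078
G0 X176.668 Y96.442
M3 S356
G1 X182.291 Y89.469 F3493
G1 X180.346 Y80.725
G1 X172.296 Y76.794
G1 X164.204 Y80.637
G1 X162.163 Y89.359
G1 X167.710 Y96.393
G1 X176.668 Y96.442
M5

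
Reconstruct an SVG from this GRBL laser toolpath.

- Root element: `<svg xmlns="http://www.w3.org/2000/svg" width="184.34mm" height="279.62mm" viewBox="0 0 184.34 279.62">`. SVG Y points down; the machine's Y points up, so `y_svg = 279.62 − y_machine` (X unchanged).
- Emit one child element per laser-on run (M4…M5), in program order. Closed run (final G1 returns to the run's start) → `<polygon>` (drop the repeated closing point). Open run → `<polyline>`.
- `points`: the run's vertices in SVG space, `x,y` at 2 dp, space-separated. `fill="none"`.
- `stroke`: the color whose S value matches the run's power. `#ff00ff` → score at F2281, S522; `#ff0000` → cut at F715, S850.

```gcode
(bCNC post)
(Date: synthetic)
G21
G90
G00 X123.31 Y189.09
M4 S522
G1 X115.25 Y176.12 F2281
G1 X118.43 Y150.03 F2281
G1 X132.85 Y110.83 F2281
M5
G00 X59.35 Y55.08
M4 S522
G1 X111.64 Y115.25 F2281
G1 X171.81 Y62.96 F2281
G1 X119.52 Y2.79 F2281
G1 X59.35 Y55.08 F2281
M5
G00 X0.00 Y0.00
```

<svg xmlns="http://www.w3.org/2000/svg" width="184.34mm" height="279.62mm" viewBox="0 0 184.34 279.62">
  <polyline points="123.31,90.53 115.25,103.50 118.43,129.59 132.85,168.79" fill="none" stroke="#ff00ff"/>
  <polygon points="59.35,224.54 111.64,164.37 171.81,216.66 119.52,276.83" fill="none" stroke="#ff00ff"/>
</svg>

y_svg = 279.62 − y_m. Every run uses S522, so all elements get stroke `#ff00ff` (score).

[1] open run; points: 123.31,90.53 115.25,103.50 118.43,129.59 132.85,168.79

[2] closed run; points: 59.35,224.54 111.64,164.37 171.81,216.66 119.52,276.83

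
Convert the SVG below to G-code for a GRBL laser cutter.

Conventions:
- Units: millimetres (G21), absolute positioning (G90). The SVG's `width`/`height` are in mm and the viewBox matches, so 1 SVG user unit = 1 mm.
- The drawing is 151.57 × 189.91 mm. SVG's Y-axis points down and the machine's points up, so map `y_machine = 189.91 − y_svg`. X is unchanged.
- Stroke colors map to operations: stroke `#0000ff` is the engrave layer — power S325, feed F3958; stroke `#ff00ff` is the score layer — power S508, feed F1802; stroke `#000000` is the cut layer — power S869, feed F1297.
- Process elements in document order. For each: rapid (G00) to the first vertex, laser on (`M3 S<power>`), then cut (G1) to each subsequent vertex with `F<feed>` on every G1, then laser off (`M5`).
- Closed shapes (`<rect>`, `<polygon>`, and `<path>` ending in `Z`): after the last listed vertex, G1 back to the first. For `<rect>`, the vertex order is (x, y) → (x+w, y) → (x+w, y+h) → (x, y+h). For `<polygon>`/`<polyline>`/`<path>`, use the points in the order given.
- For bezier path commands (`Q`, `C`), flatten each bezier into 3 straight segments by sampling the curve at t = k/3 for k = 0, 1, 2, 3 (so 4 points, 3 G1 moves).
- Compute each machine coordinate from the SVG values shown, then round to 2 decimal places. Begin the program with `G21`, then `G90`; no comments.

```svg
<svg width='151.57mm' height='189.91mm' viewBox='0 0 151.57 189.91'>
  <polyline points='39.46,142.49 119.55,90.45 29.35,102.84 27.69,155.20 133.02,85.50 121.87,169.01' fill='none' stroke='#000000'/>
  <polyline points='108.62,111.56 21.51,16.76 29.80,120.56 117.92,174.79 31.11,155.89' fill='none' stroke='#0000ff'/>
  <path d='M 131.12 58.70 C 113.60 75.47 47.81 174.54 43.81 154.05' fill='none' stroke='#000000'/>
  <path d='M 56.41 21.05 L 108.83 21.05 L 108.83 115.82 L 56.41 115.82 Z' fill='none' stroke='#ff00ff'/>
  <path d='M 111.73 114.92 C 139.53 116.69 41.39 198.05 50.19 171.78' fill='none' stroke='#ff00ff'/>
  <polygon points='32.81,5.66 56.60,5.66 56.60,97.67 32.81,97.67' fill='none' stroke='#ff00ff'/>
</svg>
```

G21
G90
G00 X39.46 Y47.42
M3 S869
G1 X119.55 Y99.46 F1297
G1 X29.35 Y87.07 F1297
G1 X27.69 Y34.71 F1297
G1 X133.02 Y104.41 F1297
G1 X121.87 Y20.90 F1297
M5
G00 X108.62 Y78.35
M3 S325
G1 X21.51 Y173.15 F3958
G1 X29.80 Y69.35 F3958
G1 X117.92 Y15.12 F3958
G1 X31.11 Y34.02 F3958
M5
G00 X131.12 Y131.21
M3 S869
G1 X101.59 Y94.48 F1297
G1 X64.33 Y47.75 F1297
G1 X43.81 Y35.86 F1297
M5
G00 X56.41 Y168.86
M3 S508
G1 X108.83 Y168.86 F1802
G1 X108.83 Y74.09 F1802
G1 X56.41 Y74.09 F1802
G1 X56.41 Y168.86 F1802
M5
G00 X111.73 Y74.99
M3 S508
G1 X106.18 Y53.62 F1802
G1 X68.41 Y20.80 F1802
G1 X50.19 Y18.13 F1802
M5
G00 X32.81 Y184.25
M3 S508
G1 X56.60 Y184.25 F1802
G1 X56.60 Y92.24 F1802
G1 X32.81 Y92.24 F1802
G1 X32.81 Y184.25 F1802
M5

viewBox `0 0 151.57 189.91` with mm width/height → 1 unit = 1 mm. Flip: y_m = 189.91 − y_svg.

**Shape 1** — `<polyline>` open polyline, stroke `#000000` → cut (S869, F1297). Machine vertices: (39.46,47.42) → (119.55,99.46) → (29.35,87.07) → (27.69,34.71) → (133.02,104.41) → (121.87,20.90). Open path.

**Shape 2** — `<polyline>` open polyline, stroke `#0000ff` → engrave (S325, F3958). Machine vertices: (108.62,78.35) → (21.51,173.15) → (29.80,69.35) → (117.92,15.12) → (31.11,34.02). Open path.

**Shape 3** — `<path>` cubic bezier, stroke `#000000` → cut (S869, F1297). Control points (SVG): P0=(131.12,58.70), P1=(113.60,75.47), P2=(47.81,174.54), P3=(43.81,154.05); sampled at t=k/3. Machine vertices: (131.12,131.21) → (101.59,94.48) → (64.33,47.75) → (43.81,35.86). Open path.

**Shape 4** — `<path>` rectangle, stroke `#ff00ff` → score (S508, F1802). Machine vertices: (56.41,168.86) → (108.83,168.86) → (108.83,74.09) → (56.41,74.09) → (56.41,168.86). Closed: final G1 returns to the first vertex.

**Shape 5** — `<path>` cubic bezier, stroke `#ff00ff` → score (S508, F1802). Control points (SVG): P0=(111.73,114.92), P1=(139.53,116.69), P2=(41.39,198.05), P3=(50.19,171.78); sampled at t=k/3. Machine vertices: (111.73,74.99) → (106.18,53.62) → (68.41,20.80) → (50.19,18.13). Open path.

**Shape 6** — `<polygon>` rectangle, stroke `#ff00ff` → score (S508, F1802). Machine vertices: (32.81,184.25) → (56.60,184.25) → (56.60,92.24) → (32.81,92.24) → (32.81,184.25). Closed: final G1 returns to the first vertex.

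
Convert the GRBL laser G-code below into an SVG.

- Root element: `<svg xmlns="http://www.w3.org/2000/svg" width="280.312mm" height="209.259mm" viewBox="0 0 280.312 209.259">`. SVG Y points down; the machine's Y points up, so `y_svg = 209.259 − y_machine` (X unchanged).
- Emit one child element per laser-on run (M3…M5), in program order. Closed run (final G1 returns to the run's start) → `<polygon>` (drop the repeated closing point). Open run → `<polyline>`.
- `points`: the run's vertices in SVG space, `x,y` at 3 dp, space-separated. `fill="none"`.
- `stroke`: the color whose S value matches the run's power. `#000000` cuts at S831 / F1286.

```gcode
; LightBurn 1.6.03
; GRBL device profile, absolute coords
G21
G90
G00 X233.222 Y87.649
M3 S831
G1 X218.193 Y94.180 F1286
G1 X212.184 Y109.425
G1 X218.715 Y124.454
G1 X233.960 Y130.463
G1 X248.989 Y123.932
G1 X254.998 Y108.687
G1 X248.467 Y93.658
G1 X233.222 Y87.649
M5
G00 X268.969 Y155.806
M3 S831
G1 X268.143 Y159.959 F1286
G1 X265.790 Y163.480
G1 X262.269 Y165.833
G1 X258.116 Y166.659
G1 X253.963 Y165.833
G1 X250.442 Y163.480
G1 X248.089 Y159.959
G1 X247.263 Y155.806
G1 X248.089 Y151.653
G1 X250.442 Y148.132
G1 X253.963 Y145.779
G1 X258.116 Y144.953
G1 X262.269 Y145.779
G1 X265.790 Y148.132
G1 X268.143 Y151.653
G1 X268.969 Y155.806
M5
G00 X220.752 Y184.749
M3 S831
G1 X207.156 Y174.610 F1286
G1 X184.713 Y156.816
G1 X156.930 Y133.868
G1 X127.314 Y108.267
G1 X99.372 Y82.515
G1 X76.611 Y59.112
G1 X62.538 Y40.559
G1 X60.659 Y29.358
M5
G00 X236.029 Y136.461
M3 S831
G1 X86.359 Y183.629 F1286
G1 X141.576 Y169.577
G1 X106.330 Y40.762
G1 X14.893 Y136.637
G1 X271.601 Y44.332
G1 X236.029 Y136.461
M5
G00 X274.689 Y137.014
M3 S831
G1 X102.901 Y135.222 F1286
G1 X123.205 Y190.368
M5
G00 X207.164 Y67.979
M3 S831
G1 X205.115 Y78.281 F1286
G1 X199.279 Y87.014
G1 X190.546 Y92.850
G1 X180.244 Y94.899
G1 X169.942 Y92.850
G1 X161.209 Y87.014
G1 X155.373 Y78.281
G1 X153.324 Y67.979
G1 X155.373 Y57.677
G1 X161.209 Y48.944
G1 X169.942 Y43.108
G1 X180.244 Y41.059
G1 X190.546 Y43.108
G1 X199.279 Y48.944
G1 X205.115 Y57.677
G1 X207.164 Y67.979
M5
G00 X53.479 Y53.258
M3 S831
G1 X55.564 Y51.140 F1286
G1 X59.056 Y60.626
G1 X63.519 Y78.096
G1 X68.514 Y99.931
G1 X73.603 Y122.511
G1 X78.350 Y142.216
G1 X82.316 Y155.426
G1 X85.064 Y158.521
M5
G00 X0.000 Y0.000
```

y_svg = 209.259 − y_m. Every run uses S831, so all elements get stroke `#000000` (cut).

[1] closed run; points: 233.222,121.610 218.193,115.079 212.184,99.834 218.715,84.805 233.960,78.796 248.989,85.327 254.998,100.572 248.467,115.601

[2] closed run; points: 268.969,53.453 268.143,49.300 265.790,45.779 262.269,43.426 258.116,42.600 253.963,43.426 250.442,45.779 248.089,49.300 247.263,53.453 248.089,57.606 250.442,61.127 253.963,63.480 258.116,64.306 262.269,63.480 265.790,61.127 268.143,57.606

[3] open run; points: 220.752,24.510 207.156,34.649 184.713,52.443 156.930,75.391 127.314,100.992 99.372,126.744 76.611,150.147 62.538,168.700 60.659,179.901

[4] closed run; points: 236.029,72.798 86.359,25.630 141.576,39.682 106.330,168.497 14.893,72.622 271.601,164.927

[5] open run; points: 274.689,72.245 102.901,74.037 123.205,18.891

[6] closed run; points: 207.164,141.280 205.115,130.978 199.279,122.245 190.546,116.409 180.244,114.360 169.942,116.409 161.209,122.245 155.373,130.978 153.324,141.280 155.373,151.582 161.209,160.315 169.942,166.151 180.244,168.200 190.546,166.151 199.279,160.315 205.115,151.582

[7] open run; points: 53.479,156.001 55.564,158.119 59.056,148.633 63.519,131.163 68.514,109.328 73.603,86.748 78.350,67.043 82.316,53.833 85.064,50.738

<svg xmlns="http://www.w3.org/2000/svg" width="280.312mm" height="209.259mm" viewBox="0 0 280.312 209.259">
  <polygon points="233.222,121.610 218.193,115.079 212.184,99.834 218.715,84.805 233.960,78.796 248.989,85.327 254.998,100.572 248.467,115.601" fill="none" stroke="#000000"/>
  <polygon points="268.969,53.453 268.143,49.300 265.790,45.779 262.269,43.426 258.116,42.600 253.963,43.426 250.442,45.779 248.089,49.300 247.263,53.453 248.089,57.606 250.442,61.127 253.963,63.480 258.116,64.306 262.269,63.480 265.790,61.127 268.143,57.606" fill="none" stroke="#000000"/>
  <polyline points="220.752,24.510 207.156,34.649 184.713,52.443 156.930,75.391 127.314,100.992 99.372,126.744 76.611,150.147 62.538,168.700 60.659,179.901" fill="none" stroke="#000000"/>
  <polygon points="236.029,72.798 86.359,25.630 141.576,39.682 106.330,168.497 14.893,72.622 271.601,164.927" fill="none" stroke="#000000"/>
  <polyline points="274.689,72.245 102.901,74.037 123.205,18.891" fill="none" stroke="#000000"/>
  <polygon points="207.164,141.280 205.115,130.978 199.279,122.245 190.546,116.409 180.244,114.360 169.942,116.409 161.209,122.245 155.373,130.978 153.324,141.280 155.373,151.582 161.209,160.315 169.942,166.151 180.244,168.200 190.546,166.151 199.279,160.315 205.115,151.582" fill="none" stroke="#000000"/>
  <polyline points="53.479,156.001 55.564,158.119 59.056,148.633 63.519,131.163 68.514,109.328 73.603,86.748 78.350,67.043 82.316,53.833 85.064,50.738" fill="none" stroke="#000000"/>
</svg>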